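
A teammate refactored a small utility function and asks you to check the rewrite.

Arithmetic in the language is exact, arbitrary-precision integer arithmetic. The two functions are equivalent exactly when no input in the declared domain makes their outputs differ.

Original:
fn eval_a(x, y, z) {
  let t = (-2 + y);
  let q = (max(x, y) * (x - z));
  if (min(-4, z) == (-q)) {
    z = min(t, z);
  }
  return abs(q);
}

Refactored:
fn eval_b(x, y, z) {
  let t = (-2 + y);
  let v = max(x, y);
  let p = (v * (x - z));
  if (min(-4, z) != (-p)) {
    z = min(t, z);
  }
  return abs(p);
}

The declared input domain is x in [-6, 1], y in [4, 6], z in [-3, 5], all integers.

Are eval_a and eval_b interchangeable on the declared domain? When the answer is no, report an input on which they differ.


There is a behavioral-looking edit here, yet the outcome never shifts on this domain; all 216 inputs agree.
verdict: equivalent


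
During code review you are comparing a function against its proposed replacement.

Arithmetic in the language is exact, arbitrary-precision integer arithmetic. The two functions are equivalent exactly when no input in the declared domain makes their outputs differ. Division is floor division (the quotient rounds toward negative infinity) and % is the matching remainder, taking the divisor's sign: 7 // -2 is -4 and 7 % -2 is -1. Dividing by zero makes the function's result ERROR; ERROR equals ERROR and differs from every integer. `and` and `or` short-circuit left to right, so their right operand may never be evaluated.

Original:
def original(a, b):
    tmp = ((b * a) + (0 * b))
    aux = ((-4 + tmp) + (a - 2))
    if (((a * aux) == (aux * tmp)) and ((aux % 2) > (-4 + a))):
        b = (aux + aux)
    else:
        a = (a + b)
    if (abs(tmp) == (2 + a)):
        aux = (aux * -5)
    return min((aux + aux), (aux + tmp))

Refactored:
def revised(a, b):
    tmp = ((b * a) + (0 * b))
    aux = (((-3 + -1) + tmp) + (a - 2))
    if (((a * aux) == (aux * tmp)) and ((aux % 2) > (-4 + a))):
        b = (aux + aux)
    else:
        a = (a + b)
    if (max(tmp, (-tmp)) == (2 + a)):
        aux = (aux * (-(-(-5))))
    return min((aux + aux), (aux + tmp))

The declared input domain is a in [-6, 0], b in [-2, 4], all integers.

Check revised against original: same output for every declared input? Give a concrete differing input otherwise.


Reading the diff, among the changes: constant usage differs, and min/max/abs usage differs, and arithmetic usage differs.
Spot check at a=0, b=3 — original: tmp = 0; aux = -6; (((a * aux) == (aux * tmp)) and ((aux % 2) > (-4 + a))) -> true; b = -12; (abs(tmp) == (2 + a)) -> false; return -12. revised: tmp = 0; aux = -6; (((a * aux) == (aux * tmp)) and ((aux % 2) > (-4 + a))) -> true; b = -12; (max(tmp, (-tmp)) == (2 + a)) -> false; return -12. Both give -12.
Across all 49 domain points the two functions coincide.
verdict: equivalent


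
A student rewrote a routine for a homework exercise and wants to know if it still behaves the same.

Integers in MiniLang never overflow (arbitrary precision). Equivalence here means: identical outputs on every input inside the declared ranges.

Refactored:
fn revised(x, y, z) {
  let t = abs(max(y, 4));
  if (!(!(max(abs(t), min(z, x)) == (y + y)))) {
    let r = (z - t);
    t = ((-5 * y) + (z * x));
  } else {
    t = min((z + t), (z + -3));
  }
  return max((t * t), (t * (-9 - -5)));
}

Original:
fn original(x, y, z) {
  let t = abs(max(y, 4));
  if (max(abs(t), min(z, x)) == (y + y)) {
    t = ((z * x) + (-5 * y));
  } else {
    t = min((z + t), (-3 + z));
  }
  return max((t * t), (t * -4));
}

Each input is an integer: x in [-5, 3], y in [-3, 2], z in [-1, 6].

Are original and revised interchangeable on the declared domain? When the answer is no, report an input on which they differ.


Comparing the listings, the differences include: arithmetic usage differs; local variable names differ; boolean connective usage differs; constant usage differs; statement counts differ.
One worked example (x=-3, y=1, z=2) — original: t=4, then (max(abs(t), min(z, x)) == (y + y)) is false, then t=-1, then returns 4; revised: t=4, then (!(!(max(abs(t), min(z, x)) == (y + y)))) is false, then t=-1, then returns 4; agreement on 4.
An exhaustive pass over the 432 declared inputs shows identical outputs.
verdict: equivalent


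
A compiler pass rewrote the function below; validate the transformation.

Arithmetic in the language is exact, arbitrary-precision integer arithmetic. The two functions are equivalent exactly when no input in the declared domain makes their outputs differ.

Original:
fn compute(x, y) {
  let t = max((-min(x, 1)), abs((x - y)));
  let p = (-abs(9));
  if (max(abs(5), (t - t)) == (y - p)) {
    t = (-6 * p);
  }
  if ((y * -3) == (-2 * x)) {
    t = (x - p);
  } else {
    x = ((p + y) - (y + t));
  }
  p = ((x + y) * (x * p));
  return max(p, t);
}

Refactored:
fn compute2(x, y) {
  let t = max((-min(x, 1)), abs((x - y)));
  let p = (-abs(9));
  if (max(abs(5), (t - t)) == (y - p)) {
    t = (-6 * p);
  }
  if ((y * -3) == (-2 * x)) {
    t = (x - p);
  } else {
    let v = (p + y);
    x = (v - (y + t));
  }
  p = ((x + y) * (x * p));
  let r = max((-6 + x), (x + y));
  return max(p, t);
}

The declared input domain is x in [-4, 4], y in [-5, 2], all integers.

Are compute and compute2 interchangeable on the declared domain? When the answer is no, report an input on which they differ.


Differences: min/max/abs usage differs, plus statement counts differ, plus constant usage differs, plus local variable names differ, plus arithmetic usage differs — yet all 72 inputs agree.
verdict: equivalent


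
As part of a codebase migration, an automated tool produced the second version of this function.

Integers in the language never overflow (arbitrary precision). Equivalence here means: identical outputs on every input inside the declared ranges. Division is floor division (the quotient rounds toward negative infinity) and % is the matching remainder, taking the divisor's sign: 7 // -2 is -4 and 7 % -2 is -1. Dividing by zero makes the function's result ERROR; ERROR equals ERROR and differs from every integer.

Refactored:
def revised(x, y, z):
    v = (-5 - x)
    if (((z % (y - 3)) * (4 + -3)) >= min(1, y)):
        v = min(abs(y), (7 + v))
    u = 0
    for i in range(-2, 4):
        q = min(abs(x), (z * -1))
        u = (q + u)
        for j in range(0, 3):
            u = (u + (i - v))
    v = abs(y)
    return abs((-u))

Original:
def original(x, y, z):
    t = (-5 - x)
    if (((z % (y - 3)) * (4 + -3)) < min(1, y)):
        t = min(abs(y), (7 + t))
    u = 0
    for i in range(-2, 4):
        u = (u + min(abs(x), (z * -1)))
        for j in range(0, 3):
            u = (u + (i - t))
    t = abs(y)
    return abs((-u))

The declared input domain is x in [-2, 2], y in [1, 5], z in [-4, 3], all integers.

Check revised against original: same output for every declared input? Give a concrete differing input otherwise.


Evaluate both at x=-2, y=1, z=-4.
original: t=-3, then (((z % (y - 3)) * (4 + -3)) < min(1, y)) is true, then t=1, then u=0, then (i=-2), then u=2, then (j=0), then u=-1, then (j=1), then u=-4, then (j=2), then u=-7, then (i=-1), then u=-5, then (j=0), then u=-7, then (j=1), then u=-9, then (j=2), then u=-11, then (i=0), then u=-9, then (j=0), then u=-10, then (j=1), then u=-11, then (j=2), then u=-12, then (i=1), then u=-10, then (j=0), then u=-10, then (j=1), then u=-10, then (j=2), then u=-10, then (i=2), then u=-8, then (j=0), then u=-7, then (j=1), then u=-6, then (j=2), then u=-5, then (i=3), then u=-3, then (j=0), then u=-1, then (j=1), then u=1, then (j=2), then u=3, then t=1, then returns 3
revised: v=-3, then (((z % (y - 3)) * (4 + -3)) >= min(1, y)) is false, then u=0, then (i=-2), then q=2, then u=2, then (j=0), then u=3, then (j=1), then u=4, then (j=2), then u=5, then (i=-1), then q=2, then u=7, then (j=0), then u=9, then (j=1), then u=11, then (j=2), then u=13, then (i=0), then q=2, then u=15, then (j=0), then u=18, then (j=1), then u=21, then (j=2), then u=24, then (i=1), then q=2, then u=26, then (j=0), then u=30, then (j=1), then u=34, then (j=2), then u=38, then (i=2), then q=2, then u=40, then (j=0), then u=45, then (j=1), then u=50, then (j=2), then u=55, then (i=3), then q=2, then u=57, then (j=0), then u=63, then (j=1), then u=69, then (j=2), then u=75, then v=1, then returns 75
3 and 75 differ, so these are not the same function on this domain.
verdict: not equivalent; witness: x=-2, y=1, z=-4


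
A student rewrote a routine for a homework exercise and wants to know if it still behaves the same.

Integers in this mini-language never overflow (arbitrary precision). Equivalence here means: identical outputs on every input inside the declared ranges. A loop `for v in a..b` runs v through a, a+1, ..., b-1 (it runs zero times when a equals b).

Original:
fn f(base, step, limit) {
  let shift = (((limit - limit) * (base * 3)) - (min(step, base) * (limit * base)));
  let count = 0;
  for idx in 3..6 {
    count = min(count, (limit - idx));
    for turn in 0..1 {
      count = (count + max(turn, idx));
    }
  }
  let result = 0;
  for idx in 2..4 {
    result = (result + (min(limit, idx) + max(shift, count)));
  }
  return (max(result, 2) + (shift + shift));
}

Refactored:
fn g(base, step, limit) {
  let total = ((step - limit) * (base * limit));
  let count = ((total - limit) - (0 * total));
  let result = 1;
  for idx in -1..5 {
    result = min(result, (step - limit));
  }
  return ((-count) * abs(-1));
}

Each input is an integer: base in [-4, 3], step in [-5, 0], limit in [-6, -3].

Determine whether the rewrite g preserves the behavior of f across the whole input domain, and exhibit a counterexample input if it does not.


Take base=-4, step=-5, limit=-6.
f: shift = 120; count = 0; [idx=3]; count = -9; [turn=0]; count = -6; [idx=4]; count = -10; [turn=0]; count = -6; [idx=5]; count = -11; [turn=0]; count = -6; result = 0; [idx=2]; result = 114; [idx=3]; result = 228; return 468
g: total = 24; count = 30; result = 1; [idx=-1]; result = 1; [idx=0]; result = 1; [idx=1]; result = 1; [idx=2]; result = 1; [idx=3]; result = 1; [idx=4]; result = 1; return -30
468 against -30: the behavior changed.
verdict: not equivalent; witness: base=-4, step=-5, limit=-6


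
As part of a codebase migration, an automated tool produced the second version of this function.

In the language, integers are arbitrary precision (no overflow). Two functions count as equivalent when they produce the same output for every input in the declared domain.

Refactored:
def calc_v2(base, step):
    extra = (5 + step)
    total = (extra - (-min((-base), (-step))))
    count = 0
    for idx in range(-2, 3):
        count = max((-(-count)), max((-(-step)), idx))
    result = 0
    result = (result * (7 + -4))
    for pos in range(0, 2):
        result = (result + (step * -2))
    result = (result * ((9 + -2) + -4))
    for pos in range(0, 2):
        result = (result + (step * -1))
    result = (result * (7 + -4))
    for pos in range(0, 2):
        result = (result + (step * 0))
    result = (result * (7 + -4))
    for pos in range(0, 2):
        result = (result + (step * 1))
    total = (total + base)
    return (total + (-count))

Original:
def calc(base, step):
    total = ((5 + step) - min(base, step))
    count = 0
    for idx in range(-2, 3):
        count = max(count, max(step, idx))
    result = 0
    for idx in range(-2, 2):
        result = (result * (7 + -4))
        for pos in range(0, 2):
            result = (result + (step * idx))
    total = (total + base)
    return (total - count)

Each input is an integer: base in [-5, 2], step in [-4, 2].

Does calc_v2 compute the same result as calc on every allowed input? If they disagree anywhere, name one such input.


Run the pair on base=-5, step=-4.
calc: total becomes 6; next count becomes 0; next at idx=-2:; next count becomes 0; next at idx=-1:; next count becomes 0; next at idx=0:; next count becomes 0; next at idx=1:; next count becomes 1; next at idx=2:; next count becomes 2; next result becomes 0; next at idx=-2:; next result becomes 0; next at pos=0:; next result becomes 8; next at pos=1:; next result becomes 16; next at idx=-1:; next result becomes 48; next at pos=0:; next result becomes 52; next at pos=1:; next result becomes 56; next at idx=0:; next result becomes 168; next at pos=0:; next result becomes 168; next at pos=1:; next result becomes 168; next at idx=1:; next result becomes 504; next at pos=0:; next result becomes 500; next at pos=1:; next result becomes 496; next total becomes 1; next final value -1
calc_v2: extra becomes 1; next total becomes 5; next count becomes 0; next at idx=-2:; next count becomes 0; next at idx=-1:; next count becomes 0; next at idx=0:; next count becomes 0; next at idx=1:; next count becomes 1; next at idx=2:; next count becomes 2; next result becomes 0; next result becomes 0; next at pos=0:; next result becomes 8; next at pos=1:; next result becomes 16; next result becomes 48; next at pos=0:; next result becomes 52; next at pos=1:; next result becomes 56; next result becomes 168; next at pos=0:; next result becomes 168; next at pos=1:; next result becomes 168; next result becomes 504; next at pos=0:; next result becomes 500; next at pos=1:; next result becomes 496; next total becomes 0; next final value -2
-1 and -2 differ, so these are not the same function on this domain.
verdict: not equivalent; witness: base=-5, step=-4


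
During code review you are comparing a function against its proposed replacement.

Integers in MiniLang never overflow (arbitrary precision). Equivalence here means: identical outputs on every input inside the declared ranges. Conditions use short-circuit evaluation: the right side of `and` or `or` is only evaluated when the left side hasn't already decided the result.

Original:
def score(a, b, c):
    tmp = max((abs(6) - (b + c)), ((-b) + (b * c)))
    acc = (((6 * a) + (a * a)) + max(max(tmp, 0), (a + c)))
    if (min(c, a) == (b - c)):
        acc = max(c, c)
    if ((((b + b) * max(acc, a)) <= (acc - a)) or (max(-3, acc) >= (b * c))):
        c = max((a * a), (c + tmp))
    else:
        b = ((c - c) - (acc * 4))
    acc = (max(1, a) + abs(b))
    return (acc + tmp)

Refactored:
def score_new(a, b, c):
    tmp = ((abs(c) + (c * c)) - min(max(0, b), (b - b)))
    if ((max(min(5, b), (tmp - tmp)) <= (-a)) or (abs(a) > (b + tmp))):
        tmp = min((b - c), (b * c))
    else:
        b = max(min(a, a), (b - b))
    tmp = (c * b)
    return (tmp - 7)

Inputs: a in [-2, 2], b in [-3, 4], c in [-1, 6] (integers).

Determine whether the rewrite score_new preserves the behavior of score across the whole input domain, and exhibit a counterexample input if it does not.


Input a=-2, b=-3, c=-1: 15 from score versus -4 from score_new.
verdict: not equivalent; witness: a=-2, b=-3, c=-1


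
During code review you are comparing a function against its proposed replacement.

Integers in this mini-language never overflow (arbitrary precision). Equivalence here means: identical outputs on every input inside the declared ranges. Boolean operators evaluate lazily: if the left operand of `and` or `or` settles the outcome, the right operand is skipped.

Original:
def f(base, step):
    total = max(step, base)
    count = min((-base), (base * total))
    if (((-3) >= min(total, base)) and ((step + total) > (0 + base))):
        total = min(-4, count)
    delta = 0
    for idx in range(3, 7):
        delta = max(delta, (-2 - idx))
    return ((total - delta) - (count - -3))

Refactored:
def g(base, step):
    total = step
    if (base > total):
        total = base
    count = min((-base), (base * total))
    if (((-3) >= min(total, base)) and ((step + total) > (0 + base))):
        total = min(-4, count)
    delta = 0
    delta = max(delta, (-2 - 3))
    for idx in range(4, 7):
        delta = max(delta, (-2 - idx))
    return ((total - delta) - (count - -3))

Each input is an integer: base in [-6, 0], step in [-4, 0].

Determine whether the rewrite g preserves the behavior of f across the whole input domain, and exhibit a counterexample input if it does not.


Differences: arithmetic usage differs, plus statement counts differ, plus loop structure differs, plus branching structure differs, plus constant usage differs, plus comparison usage differs — yet all 35 inputs agree.
verdict: equivalent


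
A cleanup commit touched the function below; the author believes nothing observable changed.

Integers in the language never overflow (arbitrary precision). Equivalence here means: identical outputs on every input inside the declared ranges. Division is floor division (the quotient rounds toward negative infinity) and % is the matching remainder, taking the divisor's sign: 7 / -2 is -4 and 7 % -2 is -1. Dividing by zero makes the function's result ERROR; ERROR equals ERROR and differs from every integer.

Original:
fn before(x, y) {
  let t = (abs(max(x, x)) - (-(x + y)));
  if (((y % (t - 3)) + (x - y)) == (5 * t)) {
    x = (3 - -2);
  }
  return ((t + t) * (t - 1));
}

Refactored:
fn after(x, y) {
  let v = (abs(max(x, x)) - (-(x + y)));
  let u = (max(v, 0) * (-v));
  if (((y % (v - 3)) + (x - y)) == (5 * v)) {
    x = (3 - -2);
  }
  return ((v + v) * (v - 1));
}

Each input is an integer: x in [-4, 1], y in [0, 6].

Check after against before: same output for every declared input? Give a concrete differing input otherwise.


Equivalent — the differences include local variable names differ, plus min/max/abs usage differs, plus arithmetic usage differs, plus statement counts differ, plus constant usage differs, yet no declared input distinguishes the two.
Spot check at x=-1, y=6 — before: t := 6 | (((y % (t - 3)) + (x - y)) == (5 * t)): false | result 60. after: v := 6 | u := -36 | (((y % (v - 3)) + (x - y)) == (5 * v)): false | result 60. Both give 60.
Checked all 42 inputs in the declared domain: the outputs agree on every one.
verdict: equivalent


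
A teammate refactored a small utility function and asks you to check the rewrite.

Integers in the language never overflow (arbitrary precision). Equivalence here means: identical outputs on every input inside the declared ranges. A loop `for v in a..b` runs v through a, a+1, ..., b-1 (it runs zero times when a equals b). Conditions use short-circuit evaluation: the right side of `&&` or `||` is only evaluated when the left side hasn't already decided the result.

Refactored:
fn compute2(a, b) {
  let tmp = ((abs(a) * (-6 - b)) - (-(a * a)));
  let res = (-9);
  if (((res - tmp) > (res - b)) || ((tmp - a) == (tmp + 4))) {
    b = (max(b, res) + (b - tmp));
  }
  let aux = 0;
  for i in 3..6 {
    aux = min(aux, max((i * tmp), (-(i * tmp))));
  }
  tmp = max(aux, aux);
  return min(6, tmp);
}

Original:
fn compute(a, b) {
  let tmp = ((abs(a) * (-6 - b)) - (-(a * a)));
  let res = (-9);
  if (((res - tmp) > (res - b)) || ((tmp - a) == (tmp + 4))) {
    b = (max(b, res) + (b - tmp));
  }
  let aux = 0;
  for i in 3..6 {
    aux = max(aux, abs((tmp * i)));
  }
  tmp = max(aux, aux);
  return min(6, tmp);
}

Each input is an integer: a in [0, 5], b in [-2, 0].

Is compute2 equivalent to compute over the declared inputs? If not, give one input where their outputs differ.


The rewrite breaks on a=1, b=-2, where the results are 6 and 0.
compute: tmp := -3 | res := -9 | (((res - tmp) > (res - b)) || ((tmp - a) == (tmp + 4))): true | b := -1 | aux := 0 | iter i=3: | aux := 9 | iter i=4: | aux := 12 | iter i=5: | aux := 15 | tmp := 15 | result 6
compute2: tmp := -3 | res := -9 | (((res - tmp) > (res - b)) || ((tmp - a) == (tmp + 4))): true | b := -1 | aux := 0 | iter i=3: | aux := 0 | iter i=4: | aux := 0 | iter i=5: | aux := 0 | tmp := 0 | result 0
verdict: not equivalent; witness: a=1, b=-2


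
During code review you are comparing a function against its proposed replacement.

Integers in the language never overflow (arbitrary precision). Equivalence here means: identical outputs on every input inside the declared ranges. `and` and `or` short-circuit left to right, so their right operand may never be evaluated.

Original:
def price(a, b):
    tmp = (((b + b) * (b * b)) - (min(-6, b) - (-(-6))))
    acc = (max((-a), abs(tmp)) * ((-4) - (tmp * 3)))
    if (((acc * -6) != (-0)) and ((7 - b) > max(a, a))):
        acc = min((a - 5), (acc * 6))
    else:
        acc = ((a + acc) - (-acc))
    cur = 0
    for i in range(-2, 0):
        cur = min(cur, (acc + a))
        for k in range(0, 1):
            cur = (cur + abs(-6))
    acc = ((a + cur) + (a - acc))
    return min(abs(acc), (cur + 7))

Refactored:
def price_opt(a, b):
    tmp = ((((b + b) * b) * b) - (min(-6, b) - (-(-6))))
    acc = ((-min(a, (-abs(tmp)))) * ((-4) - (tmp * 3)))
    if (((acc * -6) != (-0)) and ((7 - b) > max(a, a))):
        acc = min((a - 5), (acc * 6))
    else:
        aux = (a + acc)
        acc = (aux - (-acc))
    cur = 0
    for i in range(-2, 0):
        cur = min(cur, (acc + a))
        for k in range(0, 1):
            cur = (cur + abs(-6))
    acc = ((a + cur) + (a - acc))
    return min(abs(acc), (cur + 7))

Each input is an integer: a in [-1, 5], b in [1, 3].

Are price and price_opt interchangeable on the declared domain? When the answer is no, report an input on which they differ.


The two are interchangeable: min/max/abs usage differs; also local variable names differ; also statement counts differ, and every declared input agrees.
Spot check at a=5, b=3 — price: tmp := 66 | acc := -13332 | (((acc * -6) != (-0)) and ((7 - b) > max(a, a))): false | acc := -26659 | cur := 0 | iter i=-2: | cur := -26654 | iter k=0: | cur := -26648 | iter i=-1: | cur := -26654 | iter k=0: | cur := -26648 | acc := 21 | result -26641. price_opt: tmp := 66 | acc := -13332 | (((acc * -6) != (-0)) and ((7 - b) > max(a, a))): false | aux := -13327 | acc := -26659 | cur := 0 | iter i=-2: | cur := -26654 | iter k=0: | cur := -26648 | iter i=-1: | cur := -26654 | iter k=0: | cur := -26648 | acc := 21 | result -26641. Both give -26641.
Every one of the 21 inputs gives matching results.
verdict: equivalent


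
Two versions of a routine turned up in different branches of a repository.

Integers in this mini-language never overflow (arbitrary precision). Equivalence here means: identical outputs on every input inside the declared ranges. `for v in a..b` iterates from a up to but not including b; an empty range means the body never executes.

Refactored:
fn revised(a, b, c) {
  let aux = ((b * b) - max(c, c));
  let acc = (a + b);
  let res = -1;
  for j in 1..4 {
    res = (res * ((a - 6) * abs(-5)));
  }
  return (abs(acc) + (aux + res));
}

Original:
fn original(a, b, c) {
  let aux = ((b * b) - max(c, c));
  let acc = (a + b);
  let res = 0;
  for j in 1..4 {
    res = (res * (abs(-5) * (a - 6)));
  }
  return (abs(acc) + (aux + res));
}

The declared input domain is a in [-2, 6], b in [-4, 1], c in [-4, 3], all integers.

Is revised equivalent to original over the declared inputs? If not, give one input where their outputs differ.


There is a counterexample at a=-2, b=-4, c=-4: 26 on one side, 64026 on the other.
original: aux := 20 | acc := -6 | res := 0 | iter j=1: | res := 0 | iter j=2: | res := 0 | iter j=3: | res := 0 | result 26
revised: aux := 20 | acc := -6 | res := -1 | iter j=1: | res := 40 | iter j=2: | res := -1600 | iter j=3: | res := 64000 | result 64026
verdict: not equivalent; witness: a=-2, b=-4, c=-4


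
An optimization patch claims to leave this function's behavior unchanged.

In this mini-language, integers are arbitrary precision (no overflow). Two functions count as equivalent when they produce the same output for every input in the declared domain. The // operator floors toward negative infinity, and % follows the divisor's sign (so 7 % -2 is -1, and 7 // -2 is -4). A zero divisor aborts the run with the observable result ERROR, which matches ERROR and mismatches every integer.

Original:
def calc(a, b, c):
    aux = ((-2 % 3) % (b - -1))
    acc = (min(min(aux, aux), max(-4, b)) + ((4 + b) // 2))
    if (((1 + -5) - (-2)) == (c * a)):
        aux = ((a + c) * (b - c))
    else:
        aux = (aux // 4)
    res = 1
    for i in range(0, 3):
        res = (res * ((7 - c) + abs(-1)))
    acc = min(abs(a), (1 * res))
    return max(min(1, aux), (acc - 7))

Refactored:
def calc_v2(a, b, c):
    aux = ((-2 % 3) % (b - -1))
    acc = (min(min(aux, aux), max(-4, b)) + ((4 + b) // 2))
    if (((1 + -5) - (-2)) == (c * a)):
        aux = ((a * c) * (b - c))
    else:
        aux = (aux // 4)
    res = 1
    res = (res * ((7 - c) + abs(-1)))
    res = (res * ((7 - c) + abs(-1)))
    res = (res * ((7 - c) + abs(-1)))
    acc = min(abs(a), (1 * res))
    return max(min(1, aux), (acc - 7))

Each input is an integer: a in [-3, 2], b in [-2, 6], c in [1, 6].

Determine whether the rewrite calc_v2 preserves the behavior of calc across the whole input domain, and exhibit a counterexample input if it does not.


a=-2, b=2, c=1 yields -1 from calc but -2 from calc_v2.
verdict: not equivalent; witness: a=-2, b=2, c=1


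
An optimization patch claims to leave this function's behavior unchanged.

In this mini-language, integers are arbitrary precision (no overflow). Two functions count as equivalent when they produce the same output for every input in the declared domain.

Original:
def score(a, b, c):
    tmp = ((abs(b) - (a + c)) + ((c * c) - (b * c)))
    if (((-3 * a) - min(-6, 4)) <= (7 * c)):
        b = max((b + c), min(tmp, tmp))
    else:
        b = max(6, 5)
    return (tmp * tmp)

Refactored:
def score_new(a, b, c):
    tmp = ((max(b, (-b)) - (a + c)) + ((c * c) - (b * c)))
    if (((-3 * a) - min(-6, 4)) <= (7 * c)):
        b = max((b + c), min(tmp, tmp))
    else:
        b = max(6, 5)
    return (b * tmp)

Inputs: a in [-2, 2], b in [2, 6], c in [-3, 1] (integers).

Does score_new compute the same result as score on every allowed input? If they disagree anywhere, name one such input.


a=-2, b=2, c=-3 yields 484 from score but 132 from score_new.
verdict: not equivalent; witness: a=-2, b=2, c=-3


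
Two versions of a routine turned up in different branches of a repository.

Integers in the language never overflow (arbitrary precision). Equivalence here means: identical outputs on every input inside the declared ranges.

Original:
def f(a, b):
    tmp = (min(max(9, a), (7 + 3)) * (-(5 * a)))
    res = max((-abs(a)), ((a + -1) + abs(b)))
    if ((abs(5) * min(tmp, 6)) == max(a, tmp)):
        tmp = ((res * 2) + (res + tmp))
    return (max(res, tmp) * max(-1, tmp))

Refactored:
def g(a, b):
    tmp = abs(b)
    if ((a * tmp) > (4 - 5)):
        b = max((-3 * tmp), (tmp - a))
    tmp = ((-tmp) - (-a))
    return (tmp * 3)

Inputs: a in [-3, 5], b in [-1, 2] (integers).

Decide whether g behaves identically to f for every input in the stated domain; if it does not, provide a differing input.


At a=-3, b=-1: f gives 18225, g gives -12.
verdict: not equivalent; witness: a=-3, b=-1


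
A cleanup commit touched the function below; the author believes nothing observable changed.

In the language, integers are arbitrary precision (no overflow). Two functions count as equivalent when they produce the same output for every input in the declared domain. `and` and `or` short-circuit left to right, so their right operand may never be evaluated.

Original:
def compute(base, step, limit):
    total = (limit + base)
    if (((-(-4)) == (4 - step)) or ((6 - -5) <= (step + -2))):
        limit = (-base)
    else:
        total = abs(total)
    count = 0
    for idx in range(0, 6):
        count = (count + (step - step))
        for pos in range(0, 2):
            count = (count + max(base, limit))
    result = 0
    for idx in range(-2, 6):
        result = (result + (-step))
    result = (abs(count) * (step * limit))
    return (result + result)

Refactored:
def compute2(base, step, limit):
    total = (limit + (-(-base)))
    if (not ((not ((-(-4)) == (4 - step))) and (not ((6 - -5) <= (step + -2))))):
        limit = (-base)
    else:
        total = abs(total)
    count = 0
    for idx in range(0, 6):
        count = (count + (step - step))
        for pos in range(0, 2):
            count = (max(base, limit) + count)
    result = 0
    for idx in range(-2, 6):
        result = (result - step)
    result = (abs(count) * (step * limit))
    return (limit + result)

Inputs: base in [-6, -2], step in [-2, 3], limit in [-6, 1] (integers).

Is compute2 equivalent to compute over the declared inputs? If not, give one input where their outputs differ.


Take base=-6, step=-2, limit=-6.
compute: total becomes -12; next (((-(-4)) == (4 - step)) or ((6 - -5) <= (step + -2))) evaluates to false; next total becomes 12; next count becomes 0; next at idx=0:; next count becomes 0; next at pos=0:; next count becomes -6; next at pos=1:; next count becomes -12; next at idx=1:; next count becomes -12; next at pos=0:; next count becomes -18; next at pos=1:; next count becomes -24; next at idx=2:; next count becomes -24; next at pos=0:; next count becomes -30; next at pos=1:; next count becomes -36; next at idx=3:; next count becomes -36; next at pos=0:; next count becomes -42; next at pos=1:; next count becomes -48; next at idx=4:; next count becomes -48; next at pos=0:; next count becomes -54; next at pos=1:; next count becomes -60; next at idx=5:; next count becomes -60; next at pos=0:; next count becomes -66; next at pos=1:; next count becomes -72; next result becomes 0; next at idx=-2:; next result becomes 2; next at idx=-1:; next result becomes 4; next at idx=0:; next result becomes 6; next at idx=1:; next result becomes 8; next at idx=2:; next result becomes 10; next at idx=3:; next result becomes 12; next at idx=4:; next result becomes 14; next at idx=5:; next result becomes 16; next result becomes 864; next final value 1728
compute2: total becomes -12; next (not ((not ((-(-4)) == (4 - step))) and (not ((6 - -5) <= (step + -2))))) evaluates to false; next total becomes 12; next count becomes 0; next at idx=0:; next count becomes 0; next at pos=0:; next count becomes -6; next at pos=1:; next count becomes -12; next at idx=1:; next count becomes -12; next at pos=0:; next count becomes -18; next at pos=1:; next count becomes -24; next at idx=2:; next count becomes -24; next at pos=0:; next count becomes -30; next at pos=1:; next count becomes -36; next at idx=3:; next count becomes -36; next at pos=0:; next count becomes -42; next at pos=1:; next count becomes -48; next at idx=4:; next count becomes -48; next at pos=0:; next count becomes -54; next at pos=1:; next count becomes -60; next at idx=5:; next count becomes -60; next at pos=0:; next count becomes -66; next at pos=1:; next count becomes -72; next result becomes 0; next at idx=-2:; next result becomes 2; next at idx=-1:; next result becomes 4; next at idx=0:; next result becomes 6; next at idx=1:; next result becomes 8; next at idx=2:; next result becomes 10; next at idx=3:; next result becomes 12; next at idx=4:; next result becomes 14; next at idx=5:; next result becomes 16; next result becomes 864; next final value 858
1728 != 858, so the rewrite changes behavior.
verdict: not equivalent; witness: base=-6, step=-2, limit=-6


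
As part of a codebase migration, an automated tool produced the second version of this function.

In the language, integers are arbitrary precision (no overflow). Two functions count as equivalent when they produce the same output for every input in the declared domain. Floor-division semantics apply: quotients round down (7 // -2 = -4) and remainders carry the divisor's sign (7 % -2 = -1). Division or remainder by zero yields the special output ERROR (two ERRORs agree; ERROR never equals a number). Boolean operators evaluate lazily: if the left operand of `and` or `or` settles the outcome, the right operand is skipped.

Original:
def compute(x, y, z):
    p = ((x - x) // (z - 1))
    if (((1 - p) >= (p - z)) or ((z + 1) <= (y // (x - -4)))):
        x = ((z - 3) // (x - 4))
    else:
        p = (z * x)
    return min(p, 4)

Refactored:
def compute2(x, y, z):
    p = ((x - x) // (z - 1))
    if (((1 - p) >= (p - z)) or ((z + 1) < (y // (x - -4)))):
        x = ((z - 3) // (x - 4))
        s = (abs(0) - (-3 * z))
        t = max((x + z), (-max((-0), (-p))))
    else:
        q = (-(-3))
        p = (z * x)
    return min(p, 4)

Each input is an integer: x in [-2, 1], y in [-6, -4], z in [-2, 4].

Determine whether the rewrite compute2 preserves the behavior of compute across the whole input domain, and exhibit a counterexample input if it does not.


Take x=1, y=-5, z=-2.
compute: p := 0 | (((1 - p) >= (p - z)) or ((z + 1) <= (y // (x - -4)))): true | x := 1 | result 0
compute2: p := 0 | (((1 - p) >= (p - z)) or ((z + 1) < (y // (x - -4)))): false | q := 3 | p := -2 | result -2
0 and -2 differ, so these are not the same function on this domain.
verdict: not equivalent; witness: x=1, y=-5, z=-2


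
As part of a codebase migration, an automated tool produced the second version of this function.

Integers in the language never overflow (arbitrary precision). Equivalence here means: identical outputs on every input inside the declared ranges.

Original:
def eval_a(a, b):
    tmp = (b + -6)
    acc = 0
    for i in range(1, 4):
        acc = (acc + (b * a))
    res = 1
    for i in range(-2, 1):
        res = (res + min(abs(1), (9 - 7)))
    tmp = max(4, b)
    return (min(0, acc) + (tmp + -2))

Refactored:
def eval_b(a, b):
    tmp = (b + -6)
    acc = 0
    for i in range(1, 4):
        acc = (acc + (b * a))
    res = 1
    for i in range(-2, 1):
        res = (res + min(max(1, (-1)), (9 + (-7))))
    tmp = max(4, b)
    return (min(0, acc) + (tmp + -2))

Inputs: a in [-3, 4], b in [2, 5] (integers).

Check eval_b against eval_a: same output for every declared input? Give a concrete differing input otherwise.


Side by side, the visible changes include: constant usage differs, plus min/max/abs usage differs, plus arithmetic usage differs.
Tracing a=1, b=3: eval_a: tmp becomes -3; next acc becomes 0; next at i=1:; next acc becomes 3; next at i=2:; next acc becomes 6; next at i=3:; next acc becomes 9; next res becomes 1; next at i=-2:; next res becomes 2; next at i=-1:; next res becomes 3; next at i=0:; next res becomes 4; next tmp becomes 4; next final value 2 | eval_b: tmp becomes -3; next acc becomes 0; next at i=1:; next acc becomes 3; next at i=2:; next acc becomes 6; next at i=3:; next acc becomes 9; next res becomes 1; next at i=-2:; next res becomes 2; next at i=-1:; next res becomes 3; next at i=0:; next res becomes 4; next tmp becomes 4; next final value 2 — matching result 2.
An exhaustive pass over the 32 declared inputs shows identical outputs.
verdict: equivalent


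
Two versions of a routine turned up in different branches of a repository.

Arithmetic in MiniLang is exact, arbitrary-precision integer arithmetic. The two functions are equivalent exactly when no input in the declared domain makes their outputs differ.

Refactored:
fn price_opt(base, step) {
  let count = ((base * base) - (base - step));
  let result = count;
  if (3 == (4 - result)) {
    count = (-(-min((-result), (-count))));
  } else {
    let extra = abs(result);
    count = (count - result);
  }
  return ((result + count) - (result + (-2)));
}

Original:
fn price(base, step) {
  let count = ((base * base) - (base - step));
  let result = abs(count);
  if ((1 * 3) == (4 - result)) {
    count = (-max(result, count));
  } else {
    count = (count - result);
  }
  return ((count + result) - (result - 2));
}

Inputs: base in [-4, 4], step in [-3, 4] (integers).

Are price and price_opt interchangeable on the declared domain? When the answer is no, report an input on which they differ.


Take base=-1, step=-3.
price: count = -1; result = 1; ((1 * 3) == (4 - result)) -> true; count = -1; return 1
price_opt: count = -1; result = -1; (3 == (4 - result)) -> false; extra = 1; count = 0; return 2
1 and 2 differ, so these are not the same function on this domain.
verdict: not equivalent; witness: base=-1, step=-3


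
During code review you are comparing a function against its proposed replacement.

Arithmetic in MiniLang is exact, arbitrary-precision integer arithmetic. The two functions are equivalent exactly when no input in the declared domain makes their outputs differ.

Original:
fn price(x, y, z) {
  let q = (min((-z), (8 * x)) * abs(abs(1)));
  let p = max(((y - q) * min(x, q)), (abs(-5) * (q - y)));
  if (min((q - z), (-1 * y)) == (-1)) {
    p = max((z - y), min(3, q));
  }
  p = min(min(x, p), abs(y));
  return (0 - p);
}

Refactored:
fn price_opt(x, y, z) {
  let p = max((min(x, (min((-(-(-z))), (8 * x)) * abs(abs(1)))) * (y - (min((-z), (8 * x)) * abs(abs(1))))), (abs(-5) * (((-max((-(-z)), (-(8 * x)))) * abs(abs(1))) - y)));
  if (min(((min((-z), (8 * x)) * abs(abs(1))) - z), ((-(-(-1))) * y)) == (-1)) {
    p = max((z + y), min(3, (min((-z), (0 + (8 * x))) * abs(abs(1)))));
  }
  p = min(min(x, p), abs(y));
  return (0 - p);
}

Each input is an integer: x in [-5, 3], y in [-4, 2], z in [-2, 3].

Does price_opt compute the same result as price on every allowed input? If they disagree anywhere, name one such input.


Take x=1, y=1, z=0.
price: q becomes 0; next p becomes 0; next (min((q - z), (-1 * y)) == (-1)) evaluates to true; next p becomes 0; next p becomes 0; next final value 0
price_opt: p becomes 0; next (min(((min((-z), (8 * x)) * abs(abs(1))) - z), ((-(-(-1))) * y)) == (-1)) evaluates to true; next p becomes 1; next p becomes 1; next final value -1
0 against -1: the behavior changed.
verdict: not equivalent; witness: x=1, y=1, z=0


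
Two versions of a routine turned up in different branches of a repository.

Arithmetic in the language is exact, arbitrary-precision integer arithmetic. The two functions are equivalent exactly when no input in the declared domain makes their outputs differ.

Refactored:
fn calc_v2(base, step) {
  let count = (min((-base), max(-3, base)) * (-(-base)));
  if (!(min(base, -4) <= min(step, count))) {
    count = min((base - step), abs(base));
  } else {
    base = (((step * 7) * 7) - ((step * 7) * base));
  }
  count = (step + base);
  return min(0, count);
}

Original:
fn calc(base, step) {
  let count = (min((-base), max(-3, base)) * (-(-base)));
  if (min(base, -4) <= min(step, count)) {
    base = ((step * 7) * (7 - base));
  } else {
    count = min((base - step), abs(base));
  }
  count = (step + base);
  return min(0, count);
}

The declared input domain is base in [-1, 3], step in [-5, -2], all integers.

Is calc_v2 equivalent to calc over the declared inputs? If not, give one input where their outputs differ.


Side by side, the visible changes include: arithmetic usage differs, constant usage differs, boolean connective usage differs.
Tracing base=0, step=-3: calc: count = 0; (min(base, -4) <= min(step, count)) -> true; base = -147; count = -150; return -150 | calc_v2: count = 0; (!(min(base, -4) <= min(step, count))) -> false; base = -147; count = -150; return -150 — matching result -150.
Sweeping the whole domain (20 inputs) finds no disagreement.
verdict: equivalent


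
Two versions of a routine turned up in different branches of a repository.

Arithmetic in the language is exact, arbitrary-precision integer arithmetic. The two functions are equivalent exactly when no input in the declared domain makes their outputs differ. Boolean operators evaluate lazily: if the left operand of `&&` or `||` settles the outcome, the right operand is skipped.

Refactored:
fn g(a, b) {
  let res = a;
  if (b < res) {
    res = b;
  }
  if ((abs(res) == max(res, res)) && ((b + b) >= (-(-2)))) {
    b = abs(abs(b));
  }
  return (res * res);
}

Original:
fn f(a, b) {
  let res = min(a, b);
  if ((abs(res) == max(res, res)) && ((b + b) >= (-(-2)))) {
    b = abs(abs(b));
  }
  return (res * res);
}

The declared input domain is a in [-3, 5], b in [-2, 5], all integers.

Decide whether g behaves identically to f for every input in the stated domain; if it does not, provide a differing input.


Reading the diff, among the changes: branching structure differs; comparison usage differs; statement counts differ; min/max/abs usage differs.
Tracing a=-2, b=4: f: res := -2 | ((abs(res) == max(res, res)) && ((b + b) >= (-(-2)))): false | result 4 | g: res := -2 | (b < res): false | ((abs(res) == max(res, res)) && ((b + b) >= (-(-2)))): false | result 4 — matching result 4.
Across all 72 domain points the two functions coincide.
verdict: equivalent
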